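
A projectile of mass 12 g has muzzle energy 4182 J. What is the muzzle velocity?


v = sqrt(2*E/m) = sqrt(2*4182/0.012) = 834.9 m/s

834.9 m/s


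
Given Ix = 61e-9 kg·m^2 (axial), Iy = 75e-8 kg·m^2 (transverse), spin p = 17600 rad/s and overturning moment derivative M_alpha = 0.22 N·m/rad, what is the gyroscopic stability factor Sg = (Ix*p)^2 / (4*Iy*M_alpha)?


Sg = Ix^2 * p^2 / (4 * Iy * M_alpha) = (61e-9)^2 * 17600^2 / (4 * 75e-8 * 0.22) = 1.746

1.746


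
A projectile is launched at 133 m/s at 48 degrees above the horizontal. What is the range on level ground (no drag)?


R = v0^2 * sin(2*theta) / g = 133^2 * sin(2*48°) / 9.81 = 1793 m

1793 m


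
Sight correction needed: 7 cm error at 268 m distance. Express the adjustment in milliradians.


1 mrad subtends 1 cm per 10 m of range, so adj = error_cm / (dist_m / 10) = 7 / (268/10) = 0.2612 mrad

0.2612 mrad


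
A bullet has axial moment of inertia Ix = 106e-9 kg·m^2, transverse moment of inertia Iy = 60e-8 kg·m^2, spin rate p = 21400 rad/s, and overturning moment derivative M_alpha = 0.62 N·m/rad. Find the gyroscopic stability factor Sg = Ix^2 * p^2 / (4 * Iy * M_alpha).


Sg = Ix^2 * p^2 / (4 * Iy * M_alpha) = (106e-9)^2 * 21400^2 / (4 * 60e-8 * 0.62) = 3.458

3.458


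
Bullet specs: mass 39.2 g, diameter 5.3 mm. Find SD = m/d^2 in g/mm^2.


SD = m/d^2 = 39.2/5.3^2 = 1.396 g/mm^2

1.396 g/mm^2


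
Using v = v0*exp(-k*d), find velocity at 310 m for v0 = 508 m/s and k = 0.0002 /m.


v = v0*exp(-k*d) = 508*exp(-0.0002*310) = 477.5 m/s

477.5 m/s


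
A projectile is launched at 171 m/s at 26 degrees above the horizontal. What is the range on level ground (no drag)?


R = v0^2 * sin(2*theta) / g = 171^2 * sin(2*26°) / 9.81 = 2349 m

2349 m


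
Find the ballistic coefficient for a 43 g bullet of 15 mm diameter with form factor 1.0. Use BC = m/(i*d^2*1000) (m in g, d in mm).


BC = m/(i*d^2*1000) = 43/(1.0 * 15^2 * 1000) = 0.0001911

0.0001911


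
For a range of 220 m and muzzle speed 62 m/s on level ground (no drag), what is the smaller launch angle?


sin(2*theta) = R*g/v0^2 = 220*9.81/62^2 = 0.561446, theta = arcsin(0.561446)/2 = 17.08°

17.08 degrees


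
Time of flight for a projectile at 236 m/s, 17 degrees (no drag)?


T = 2*v0*sin(theta)/g = 2*236*sin(17°)/9.81 = 14.07 s

14.07 s


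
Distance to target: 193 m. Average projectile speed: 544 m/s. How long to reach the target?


t = d/v = 193/544 = 0.3548 s

0.3548 s


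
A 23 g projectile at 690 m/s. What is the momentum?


p = m*v = 0.023*690 = 15.87 kg·m/s

15.87 kg·m/s


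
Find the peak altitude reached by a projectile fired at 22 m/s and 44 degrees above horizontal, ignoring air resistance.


H = (v0*sin(theta))^2 / (2g) = (22*sin(44°))^2 / (2*9.81) = 11.9 m

11.9 m


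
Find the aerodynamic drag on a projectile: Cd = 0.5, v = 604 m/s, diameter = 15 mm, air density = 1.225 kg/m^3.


A = pi*(d/2)^2 = pi*(15/2000)^2 = 1.76715e-04 m^2
Fd = 0.5*Cd*rho*A*v^2 = 0.5*0.5*1.225*1.76715e-04*604^2 = 19.74 N

19.74 N


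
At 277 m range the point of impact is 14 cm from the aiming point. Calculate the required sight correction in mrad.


1 mrad subtends 1 cm per 10 m of range, so adj = error_cm / (dist_m / 10) = 14 / (277/10) = 0.5054 mrad

0.5054 mrad


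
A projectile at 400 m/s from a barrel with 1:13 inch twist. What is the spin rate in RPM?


twist_m = 13*0.0254 = 0.3302 m
spin = v/twist = 400/0.3302 = 1211.387 rev/s
RPM = spin*60 = 1211.387*60 ≈ 72683 RPM

72683 RPM


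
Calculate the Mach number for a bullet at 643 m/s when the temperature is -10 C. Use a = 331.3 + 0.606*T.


a = 331.3 + 0.606*(-10) = 325.24 m/s
M = v/a = 643/325.24 = 1.977

1.977


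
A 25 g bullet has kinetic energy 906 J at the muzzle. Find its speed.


v = sqrt(2*E/m) = sqrt(2*906/0.025) = 269.2 m/s

269.2 m/s


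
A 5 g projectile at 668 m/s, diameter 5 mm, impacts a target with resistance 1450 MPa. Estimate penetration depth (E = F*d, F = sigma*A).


A = pi*(d/2)^2 = pi*(5/2)^2 = 19.635 mm^2
E = 0.5*m*v^2 = 0.5*0.005*668^2 = 1115.56 J
depth = E/(sigma*A) = 1115.56 J / (1450 MPa * 19.635 mm^2) = 1115.56/(1450 * 19.635) m = 0.0391828 m ≈ 39.18 mm

39.18 mm


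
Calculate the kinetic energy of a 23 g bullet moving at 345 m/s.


E = 0.5*m*v^2 = 0.5*0.023*345^2 = 1369 J

1369 J


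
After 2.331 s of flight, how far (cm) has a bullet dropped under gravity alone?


drop = 0.5*g*t^2 = 0.5*9.81*2.331^2 = 26.6516 m ≈ 2665 cm

2665 cm


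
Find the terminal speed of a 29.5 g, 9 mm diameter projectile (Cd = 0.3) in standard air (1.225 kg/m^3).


A = pi*(d/2)^2 = pi*(9/2000)^2 = 6.36173e-05 m^2
vt = sqrt(2mg/(Cd*rho*A)) = sqrt(2*0.0295*9.81/(0.3 * 1.225 * 6.36173e-05)) = 157.3 m/s

157.3 m/s


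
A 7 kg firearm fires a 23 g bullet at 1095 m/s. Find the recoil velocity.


v_recoil = m_p * v_p / m_gun = 0.023 * 1095 / 7 = 3.598 m/s

3.598 m/s


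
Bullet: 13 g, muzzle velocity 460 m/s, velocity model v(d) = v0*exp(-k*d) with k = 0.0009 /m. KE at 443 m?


v = v0*exp(-k*d) = 460*exp(-0.0009*443) = 308.748 m/s
E = 0.5*m*v^2 = 0.5*0.013*308.748^2 = 619.6 J

619.6 J


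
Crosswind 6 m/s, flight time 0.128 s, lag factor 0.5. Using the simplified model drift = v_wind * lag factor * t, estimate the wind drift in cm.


drift = v_wind * lag * t = 6 * 0.5 * 0.128 = 0.384 m ≈ 38.4 cm

38.4 cm


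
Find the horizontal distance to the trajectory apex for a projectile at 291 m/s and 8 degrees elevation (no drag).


R = v0^2*sin(2*theta)/g = 291^2*sin(2*8°)/9.81 = 2379.33 m
apex_dist = R/2 = 2379.33/2 = 1190 m

1190 m


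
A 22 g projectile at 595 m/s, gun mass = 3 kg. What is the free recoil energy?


v_r = m_p*v_p/m_gun = 0.022*595/3 = 4.36333 m/s, E_r = 0.5*m_gun*v_r^2 = 0.5*3*4.36333^2 = 28.56 J

28.56 J


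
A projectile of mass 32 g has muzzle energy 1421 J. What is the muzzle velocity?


v = sqrt(2*E/m) = sqrt(2*1421/0.032) = 298 m/s

298 m/s


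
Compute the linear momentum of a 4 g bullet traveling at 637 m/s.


p = m*v = 0.004*637 = 2.548 kg·m/s

2.548 kg·m/s


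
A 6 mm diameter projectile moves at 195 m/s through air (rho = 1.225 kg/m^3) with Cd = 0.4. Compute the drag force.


A = pi*(d/2)^2 = pi*(6/2000)^2 = 2.82743e-05 m^2
Fd = 0.5*Cd*rho*A*v^2 = 0.5*0.4*1.225*2.82743e-05*195^2 = 0.2634 N

0.2634 N


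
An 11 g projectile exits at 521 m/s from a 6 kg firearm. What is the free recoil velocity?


v_recoil = m_p * v_p / m_gun = 0.011 * 521 / 6 = 0.9552 m/s

0.9552 m/s


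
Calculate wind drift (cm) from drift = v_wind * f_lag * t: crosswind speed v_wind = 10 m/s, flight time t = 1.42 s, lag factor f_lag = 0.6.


drift = v_wind * lag * t = 10 * 0.6 * 1.42 = 8.52 m ≈ 852 cm

852 cm


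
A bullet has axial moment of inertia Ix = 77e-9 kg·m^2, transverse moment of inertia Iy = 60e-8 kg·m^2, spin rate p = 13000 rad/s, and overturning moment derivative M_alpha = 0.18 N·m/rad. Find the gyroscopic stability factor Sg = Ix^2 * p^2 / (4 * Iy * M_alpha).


Sg = Ix^2 * p^2 / (4 * Iy * M_alpha) = (77e-9)^2 * 13000^2 / (4 * 60e-8 * 0.18) = 2.319

2.319


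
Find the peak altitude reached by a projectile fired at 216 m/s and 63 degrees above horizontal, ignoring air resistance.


H = (v0*sin(theta))^2 / (2g) = (216*sin(63°))^2 / (2*9.81) = 1888 m

1888 m


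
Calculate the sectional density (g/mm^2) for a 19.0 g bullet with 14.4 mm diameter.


SD = m/d^2 = 19.0/14.4^2 = 0.09163 g/mm^2

0.09163 g/mm^2


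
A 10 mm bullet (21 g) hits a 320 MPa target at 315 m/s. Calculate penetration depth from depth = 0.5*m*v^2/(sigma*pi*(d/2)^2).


A = pi*(d/2)^2 = pi*(10/2)^2 = 78.5398 mm^2
E = 0.5*m*v^2 = 0.5*0.021*315^2 = 1041.86 J
depth = E/(sigma*A) = 1041.86 J / (320 MPa * 78.5398 mm^2) = 1041.86/(320 * 78.5398) m = 0.0414544 m ≈ 41.45 mm

41.45 mm


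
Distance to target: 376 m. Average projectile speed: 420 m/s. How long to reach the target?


t = d/v = 376/420 = 0.8952 s

0.8952 s


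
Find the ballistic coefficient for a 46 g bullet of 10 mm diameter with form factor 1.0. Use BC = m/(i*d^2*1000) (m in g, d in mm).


BC = m/(i*d^2*1000) = 46/(1.0 * 10^2 * 1000) = 0.00046

0.00046


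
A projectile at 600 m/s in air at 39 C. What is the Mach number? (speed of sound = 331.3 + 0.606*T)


a = 331.3 + 0.606*(39) = 354.934 m/s
M = v/a = 600/354.934 = 1.69

1.69


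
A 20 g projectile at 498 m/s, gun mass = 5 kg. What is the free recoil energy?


v_r = m_p*v_p/m_gun = 0.02*498/5 = 1.992 m/s, E_r = 0.5*m_gun*v_r^2 = 0.5*5*1.992^2 = 9.92 J

9.92 J


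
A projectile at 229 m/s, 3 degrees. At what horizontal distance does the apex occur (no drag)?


R = v0^2*sin(2*theta)/g = 229^2*sin(2*3°)/9.81 = 558.774 m
apex_dist = R/2 = 558.774/2 = 279.4 m

279.4 m


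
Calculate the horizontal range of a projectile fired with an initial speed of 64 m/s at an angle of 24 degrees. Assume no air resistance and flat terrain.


R = v0^2 * sin(2*theta) / g = 64^2 * sin(2*24°) / 9.81 = 310.3 m

310.3 m


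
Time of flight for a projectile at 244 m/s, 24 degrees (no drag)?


T = 2*v0*sin(theta)/g = 2*244*sin(24°)/9.81 = 20.23 s

20.23 s


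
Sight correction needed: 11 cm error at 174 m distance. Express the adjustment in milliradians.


1 mrad subtends 1 cm per 10 m of range, so adj = error_cm / (dist_m / 10) = 11 / (174/10) = 0.6322 mrad

0.6322 mrad


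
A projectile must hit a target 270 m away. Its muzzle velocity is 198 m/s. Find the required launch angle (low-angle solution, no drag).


sin(2*theta) = R*g/v0^2 = 270*9.81/198^2 = 0.067562, theta = arcsin(0.067562)/2 = 1.937°

1.937 degrees


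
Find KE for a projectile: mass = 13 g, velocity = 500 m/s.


E = 0.5*m*v^2 = 0.5*0.013*500^2 = 1625 J

1625 J


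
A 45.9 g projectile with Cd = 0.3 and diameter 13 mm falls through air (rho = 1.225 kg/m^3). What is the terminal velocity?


A = pi*(d/2)^2 = pi*(13/2000)^2 = 1.32732e-04 m^2
vt = sqrt(2mg/(Cd*rho*A)) = sqrt(2*0.0459*9.81/(0.3 * 1.225 * 1.32732e-04)) = 135.9 m/s

135.9 m/s


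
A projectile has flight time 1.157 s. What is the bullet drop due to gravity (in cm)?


drop = 0.5*g*t^2 = 0.5*9.81*1.157^2 = 6.56607 m ≈ 656.6 cm

656.6 cm


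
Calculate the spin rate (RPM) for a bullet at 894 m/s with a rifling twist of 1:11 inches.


twist_m = 11*0.0254 = 0.2794 m
spin = v/twist = 894/0.2794 = 3199.714 rev/s
RPM = spin*60 = 3199.714*60 ≈ 191983 RPM

191983 RPM


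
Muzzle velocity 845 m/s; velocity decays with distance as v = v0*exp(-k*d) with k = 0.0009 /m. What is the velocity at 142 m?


v = v0*exp(-k*d) = 845*exp(-0.0009*142) = 743.6 m/s

743.6 m/s


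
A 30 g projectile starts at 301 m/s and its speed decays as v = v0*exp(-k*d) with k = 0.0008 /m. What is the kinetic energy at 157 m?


v = v0*exp(-k*d) = 301*exp(-0.0008*157) = 265.472 m/s
E = 0.5*m*v^2 = 0.5*0.03*265.472^2 = 1057 J

1057 J


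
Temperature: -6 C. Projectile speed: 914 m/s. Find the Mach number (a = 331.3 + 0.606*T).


a = 331.3 + 0.606*(-6) = 327.664 m/s
M = v/a = 914/327.664 = 2.789

2.789


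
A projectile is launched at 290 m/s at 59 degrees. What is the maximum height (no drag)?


H = (v0*sin(theta))^2 / (2g) = (290*sin(59°))^2 / (2*9.81) = 3149 m

3149 m


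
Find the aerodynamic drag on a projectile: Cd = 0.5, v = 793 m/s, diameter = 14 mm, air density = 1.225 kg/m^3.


A = pi*(d/2)^2 = pi*(14/2000)^2 = 1.53938e-04 m^2
Fd = 0.5*Cd*rho*A*v^2 = 0.5*0.5*1.225*1.53938e-04*793^2 = 29.65 N

29.65 N


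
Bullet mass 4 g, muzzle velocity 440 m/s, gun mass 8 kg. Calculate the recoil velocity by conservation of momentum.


v_recoil = m_p * v_p / m_gun = 0.004 * 440 / 8 = 0.22 m/s

0.22 m/s


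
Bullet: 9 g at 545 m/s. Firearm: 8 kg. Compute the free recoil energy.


v_r = m_p*v_p/m_gun = 0.009*545/8 = 0.613125 m/s, E_r = 0.5*m_gun*v_r^2 = 0.5*8*0.613125^2 = 1.504 J

1.504 J


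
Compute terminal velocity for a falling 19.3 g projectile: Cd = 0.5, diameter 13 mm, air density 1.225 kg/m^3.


A = pi*(d/2)^2 = pi*(13/2000)^2 = 1.32732e-04 m^2
vt = sqrt(2mg/(Cd*rho*A)) = sqrt(2*0.0193*9.81/(0.5 * 1.225 * 1.32732e-04)) = 68.25 m/s

68.25 m/s


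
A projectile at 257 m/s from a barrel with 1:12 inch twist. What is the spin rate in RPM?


twist_m = 12*0.0254 = 0.3048 m
spin = v/twist = 257/0.3048 = 843.1759 rev/s
RPM = spin*60 = 843.1759*60 ≈ 50591 RPM

50591 RPM


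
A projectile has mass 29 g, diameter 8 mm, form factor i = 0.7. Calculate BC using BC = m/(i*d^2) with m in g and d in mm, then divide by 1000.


BC = m/(i*d^2*1000) = 29/(0.7 * 8^2 * 1000) = 0.0006473

0.0006473


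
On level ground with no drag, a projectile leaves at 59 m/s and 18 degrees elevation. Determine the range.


R = v0^2 * sin(2*theta) / g = 59^2 * sin(2*18°) / 9.81 = 208.6 m

208.6 m


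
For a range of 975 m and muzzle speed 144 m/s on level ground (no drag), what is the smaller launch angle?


sin(2*theta) = R*g/v0^2 = 975*9.81/144^2 = 0.461263, theta = arcsin(0.461263)/2 = 13.73°

13.73 degrees


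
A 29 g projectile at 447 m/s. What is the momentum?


p = m*v = 0.029*447 = 12.96 kg·m/s

12.96 kg·m/s


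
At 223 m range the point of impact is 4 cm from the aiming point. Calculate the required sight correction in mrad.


1 mrad subtends 1 cm per 10 m of range, so adj = error_cm / (dist_m / 10) = 4 / (223/10) = 0.1794 mrad

0.1794 mrad


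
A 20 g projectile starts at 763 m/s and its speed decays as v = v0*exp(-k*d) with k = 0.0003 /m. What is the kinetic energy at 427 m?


v = v0*exp(-k*d) = 763*exp(-0.0003*427) = 671.261 m/s
E = 0.5*m*v^2 = 0.5*0.02*671.261^2 = 4506 J

4506 J


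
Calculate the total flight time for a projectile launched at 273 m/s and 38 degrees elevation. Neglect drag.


T = 2*v0*sin(theta)/g = 2*273*sin(38°)/9.81 = 34.27 s

34.27 s


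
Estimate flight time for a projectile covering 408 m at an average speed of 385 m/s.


t = d/v = 408/385 = 1.06 s

1.06 s


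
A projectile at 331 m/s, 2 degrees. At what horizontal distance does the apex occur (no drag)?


R = v0^2*sin(2*theta)/g = 331^2*sin(2*2°)/9.81 = 779.061 m
apex_dist = R/2 = 779.061/2 = 389.5 m

389.5 m


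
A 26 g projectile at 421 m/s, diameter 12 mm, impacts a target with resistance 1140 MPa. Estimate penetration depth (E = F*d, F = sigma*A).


A = pi*(d/2)^2 = pi*(12/2)^2 = 113.097 mm^2
E = 0.5*m*v^2 = 0.5*0.026*421^2 = 2304.13 J
depth = E/(sigma*A) = 2304.13 J / (1140 MPa * 113.097 mm^2) = 2304.13/(1140 * 113.097) m = 0.0178711 m ≈ 17.87 mm

17.87 mm


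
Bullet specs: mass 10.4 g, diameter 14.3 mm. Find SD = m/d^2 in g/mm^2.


SD = m/d^2 = 10.4/14.3^2 = 0.05086 g/mm^2

0.05086 g/mm^2


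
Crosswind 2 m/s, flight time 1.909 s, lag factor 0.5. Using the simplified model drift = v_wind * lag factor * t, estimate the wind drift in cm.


drift = v_wind * lag * t = 2 * 0.5 * 1.909 = 1.909 m ≈ 190.9 cm

190.9 cm


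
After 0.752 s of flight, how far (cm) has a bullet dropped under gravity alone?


drop = 0.5*g*t^2 = 0.5*9.81*0.752^2 = 2.7738 m ≈ 277.4 cm

277.4 cm


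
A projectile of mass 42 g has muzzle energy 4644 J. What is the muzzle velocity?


v = sqrt(2*E/m) = sqrt(2*4644/0.042) = 470.3 m/s

470.3 m/s


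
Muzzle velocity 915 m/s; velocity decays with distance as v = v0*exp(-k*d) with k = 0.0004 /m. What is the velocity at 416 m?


v = v0*exp(-k*d) = 915*exp(-0.0004*416) = 774.7 m/s

774.7 m/s


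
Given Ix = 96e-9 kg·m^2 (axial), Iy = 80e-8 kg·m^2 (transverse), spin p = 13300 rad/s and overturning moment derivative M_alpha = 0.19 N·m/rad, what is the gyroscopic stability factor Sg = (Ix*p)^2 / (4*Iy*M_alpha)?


Sg = Ix^2 * p^2 / (4 * Iy * M_alpha) = (96e-9)^2 * 13300^2 / (4 * 80e-8 * 0.19) = 2.681

2.681


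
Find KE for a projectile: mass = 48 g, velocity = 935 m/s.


E = 0.5*m*v^2 = 0.5*0.048*935^2 = 20981 J

20981 J


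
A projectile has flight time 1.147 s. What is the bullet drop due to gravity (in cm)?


drop = 0.5*g*t^2 = 0.5*9.81*1.147^2 = 6.45306 m ≈ 645.3 cm

645.3 cm


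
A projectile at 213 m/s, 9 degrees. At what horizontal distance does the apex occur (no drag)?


R = v0^2*sin(2*theta)/g = 213^2*sin(2*9°)/9.81 = 1429.13 m
apex_dist = R/2 = 1429.13/2 = 714.6 m

714.6 m


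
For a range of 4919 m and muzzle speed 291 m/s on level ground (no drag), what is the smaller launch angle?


sin(2*theta) = R*g/v0^2 = 4919*9.81/291^2 = 0.569849, theta = arcsin(0.569849)/2 = 17.37°

17.37 degrees


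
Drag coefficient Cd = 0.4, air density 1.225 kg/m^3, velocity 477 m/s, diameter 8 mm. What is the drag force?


A = pi*(d/2)^2 = pi*(8/2000)^2 = 5.02655e-05 m^2
Fd = 0.5*Cd*rho*A*v^2 = 0.5*0.4*1.225*5.02655e-05*477^2 = 2.802 N

2.802 N


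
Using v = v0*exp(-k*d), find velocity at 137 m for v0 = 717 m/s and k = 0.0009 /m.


v = v0*exp(-k*d) = 717*exp(-0.0009*137) = 633.8 m/s

633.8 m/s


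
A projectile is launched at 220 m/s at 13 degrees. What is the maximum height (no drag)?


H = (v0*sin(theta))^2 / (2g) = (220*sin(13°))^2 / (2*9.81) = 124.8 m

124.8 m


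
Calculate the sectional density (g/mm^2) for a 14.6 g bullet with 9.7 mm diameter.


SD = m/d^2 = 14.6/9.7^2 = 0.1552 g/mm^2

0.1552 g/mm^2


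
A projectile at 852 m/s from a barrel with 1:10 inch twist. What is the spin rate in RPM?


twist_m = 10*0.0254 = 0.254 m
spin = v/twist = 852/0.254 = 3354.331 rev/s
RPM = spin*60 = 3354.331*60 ≈ 201260 RPM

201260 RPM


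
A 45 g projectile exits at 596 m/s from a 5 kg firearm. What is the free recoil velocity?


v_recoil = m_p * v_p / m_gun = 0.045 * 596 / 5 = 5.364 m/s

5.364 m/s


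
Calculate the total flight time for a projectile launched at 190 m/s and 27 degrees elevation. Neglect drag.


T = 2*v0*sin(theta)/g = 2*190*sin(27°)/9.81 = 17.59 s

17.59 s


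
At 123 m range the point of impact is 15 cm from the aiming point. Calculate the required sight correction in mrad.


1 mrad subtends 1 cm per 10 m of range, so adj = error_cm / (dist_m / 10) = 15 / (123/10) = 1.22 mrad

1.22 mrad


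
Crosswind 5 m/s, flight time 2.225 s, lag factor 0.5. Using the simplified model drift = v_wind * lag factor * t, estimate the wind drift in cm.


drift = v_wind * lag * t = 5 * 0.5 * 2.225 = 5.5625 m ≈ 556.2 cm

556.2 cm


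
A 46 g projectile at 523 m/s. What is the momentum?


p = m*v = 0.046*523 = 24.06 kg·m/s

24.06 kg·m/s


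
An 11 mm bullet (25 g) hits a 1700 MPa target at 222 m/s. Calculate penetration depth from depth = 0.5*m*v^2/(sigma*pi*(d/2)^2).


A = pi*(d/2)^2 = pi*(11/2)^2 = 95.0332 mm^2
E = 0.5*m*v^2 = 0.5*0.025*222^2 = 616.05 J
depth = E/(sigma*A) = 616.05 J / (1700 MPa * 95.0332 mm^2) = 616.05/(1700 * 95.0332) m = 0.00381322 m ≈ 3.813 mm

3.813 mm


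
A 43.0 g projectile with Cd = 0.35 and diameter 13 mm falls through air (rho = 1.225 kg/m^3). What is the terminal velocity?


A = pi*(d/2)^2 = pi*(13/2000)^2 = 1.32732e-04 m^2
vt = sqrt(2mg/(Cd*rho*A)) = sqrt(2*0.043*9.81/(0.35 * 1.225 * 1.32732e-04)) = 121.8 m/s

121.8 m/s


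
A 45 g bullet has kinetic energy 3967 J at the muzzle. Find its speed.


v = sqrt(2*E/m) = sqrt(2*3967/0.045) = 419.9 m/s

419.9 m/s


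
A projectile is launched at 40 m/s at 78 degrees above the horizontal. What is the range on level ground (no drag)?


R = v0^2 * sin(2*theta) / g = 40^2 * sin(2*78°) / 9.81 = 66.34 m

66.34 m


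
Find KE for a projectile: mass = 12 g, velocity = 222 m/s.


E = 0.5*m*v^2 = 0.5*0.012*222^2 = 295.7 J

295.7 J


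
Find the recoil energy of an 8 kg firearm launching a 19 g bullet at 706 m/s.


v_r = m_p*v_p/m_gun = 0.019*706/8 = 1.67675 m/s, E_r = 0.5*m_gun*v_r^2 = 0.5*8*1.67675^2 = 11.25 J

11.25 J


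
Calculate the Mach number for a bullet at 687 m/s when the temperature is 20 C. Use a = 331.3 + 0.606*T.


a = 331.3 + 0.606*(20) = 343.42 m/s
M = v/a = 687/343.42 = 2

2


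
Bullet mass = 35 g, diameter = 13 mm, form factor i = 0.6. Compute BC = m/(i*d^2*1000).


BC = m/(i*d^2*1000) = 35/(0.6 * 13^2 * 1000) = 0.0003452

0.0003452


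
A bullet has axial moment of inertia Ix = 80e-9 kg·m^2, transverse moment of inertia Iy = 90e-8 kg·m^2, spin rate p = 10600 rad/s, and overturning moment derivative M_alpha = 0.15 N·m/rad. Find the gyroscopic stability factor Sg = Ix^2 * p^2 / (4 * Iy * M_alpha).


Sg = Ix^2 * p^2 / (4 * Iy * M_alpha) = (80e-9)^2 * 10600^2 / (4 * 90e-8 * 0.15) = 1.332

1.332


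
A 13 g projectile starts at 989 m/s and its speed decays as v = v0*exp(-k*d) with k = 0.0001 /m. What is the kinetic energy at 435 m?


v = v0*exp(-k*d) = 989*exp(-0.0001*435) = 946.901 m/s
E = 0.5*m*v^2 = 0.5*0.013*946.901^2 = 5828 J

5828 J


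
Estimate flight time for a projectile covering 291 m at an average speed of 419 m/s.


t = d/v = 291/419 = 0.6945 s

0.6945 s


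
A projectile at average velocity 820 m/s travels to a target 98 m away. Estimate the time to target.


t = d/v = 98/820 = 0.1195 s

0.1195 s


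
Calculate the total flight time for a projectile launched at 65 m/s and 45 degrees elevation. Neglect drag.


T = 2*v0*sin(theta)/g = 2*65*sin(45°)/9.81 = 9.37 s

9.37 s


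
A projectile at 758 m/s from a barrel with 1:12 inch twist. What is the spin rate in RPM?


twist_m = 12*0.0254 = 0.3048 m
spin = v/twist = 758/0.3048 = 2486.877 rev/s
RPM = spin*60 = 2486.877*60 ≈ 149213 RPM

149213 RPM


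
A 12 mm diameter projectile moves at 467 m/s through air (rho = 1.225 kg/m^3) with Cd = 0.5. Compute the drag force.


A = pi*(d/2)^2 = pi*(12/2000)^2 = 1.13097e-04 m^2
Fd = 0.5*Cd*rho*A*v^2 = 0.5*0.5*1.225*1.13097e-04*467^2 = 7.554 N

7.554 N


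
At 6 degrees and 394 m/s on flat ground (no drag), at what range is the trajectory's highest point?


R = v0^2*sin(2*theta)/g = 394^2*sin(2*6°)/9.81 = 3290.05 m
apex_dist = R/2 = 3290.05/2 = 1645 m

1645 m


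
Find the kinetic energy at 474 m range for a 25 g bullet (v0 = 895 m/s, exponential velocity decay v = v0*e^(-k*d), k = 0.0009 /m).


v = v0*exp(-k*d) = 895*exp(-0.0009*474) = 584.189 m/s
E = 0.5*m*v^2 = 0.5*0.025*584.189^2 = 4266 J

4266 J


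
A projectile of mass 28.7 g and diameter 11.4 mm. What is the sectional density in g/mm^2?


SD = m/d^2 = 28.7/11.4^2 = 0.2208 g/mm^2

0.2208 g/mm^2


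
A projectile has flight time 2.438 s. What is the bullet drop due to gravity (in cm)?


drop = 0.5*g*t^2 = 0.5*9.81*2.438^2 = 29.1546 m ≈ 2915 cm

2915 cm


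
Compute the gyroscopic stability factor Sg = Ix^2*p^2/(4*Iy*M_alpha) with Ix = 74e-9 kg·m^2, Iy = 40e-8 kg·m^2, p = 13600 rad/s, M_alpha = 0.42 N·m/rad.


Sg = Ix^2 * p^2 / (4 * Iy * M_alpha) = (74e-9)^2 * 13600^2 / (4 * 40e-8 * 0.42) = 1.507

1.507


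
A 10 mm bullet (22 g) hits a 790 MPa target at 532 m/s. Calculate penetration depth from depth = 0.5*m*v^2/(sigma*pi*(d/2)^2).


A = pi*(d/2)^2 = pi*(10/2)^2 = 78.5398 mm^2
E = 0.5*m*v^2 = 0.5*0.022*532^2 = 3113.26 J
depth = E/(sigma*A) = 3113.26 J / (790 MPa * 78.5398 mm^2) = 3113.26/(790 * 78.5398) m = 0.0501763 m ≈ 50.18 mm

50.18 mm


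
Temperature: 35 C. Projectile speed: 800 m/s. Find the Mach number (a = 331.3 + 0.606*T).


a = 331.3 + 0.606*(35) = 352.51 m/s
M = v/a = 800/352.51 = 2.269

2.269


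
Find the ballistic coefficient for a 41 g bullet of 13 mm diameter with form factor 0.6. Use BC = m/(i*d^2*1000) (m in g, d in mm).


BC = m/(i*d^2*1000) = 41/(0.6 * 13^2 * 1000) = 0.0004043

0.0004043


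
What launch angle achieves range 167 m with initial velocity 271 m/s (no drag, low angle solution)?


sin(2*theta) = R*g/v0^2 = 167*9.81/271^2 = 0.0223073, theta = arcsin(0.0223073)/2 = 0.6391°

0.6391 degrees


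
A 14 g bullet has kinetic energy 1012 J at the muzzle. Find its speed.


v = sqrt(2*E/m) = sqrt(2*1012/0.014) = 380.2 m/s

380.2 m/s


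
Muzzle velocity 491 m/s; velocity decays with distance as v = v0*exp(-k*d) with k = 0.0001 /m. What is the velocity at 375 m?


v = v0*exp(-k*d) = 491*exp(-0.0001*375) = 472.9 m/s

472.9 m/s


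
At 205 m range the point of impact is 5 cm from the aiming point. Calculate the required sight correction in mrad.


1 mrad subtends 1 cm per 10 m of range, so adj = error_cm / (dist_m / 10) = 5 / (205/10) = 0.2439 mrad

0.2439 mrad


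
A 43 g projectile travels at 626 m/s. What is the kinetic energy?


E = 0.5*m*v^2 = 0.5*0.043*626^2 = 8425 J

8425 J


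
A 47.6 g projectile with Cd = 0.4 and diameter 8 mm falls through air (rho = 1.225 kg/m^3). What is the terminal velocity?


A = pi*(d/2)^2 = pi*(8/2000)^2 = 5.02655e-05 m^2
vt = sqrt(2mg/(Cd*rho*A)) = sqrt(2*0.0476*9.81/(0.4 * 1.225 * 5.02655e-05)) = 194.7 m/s

194.7 m/s


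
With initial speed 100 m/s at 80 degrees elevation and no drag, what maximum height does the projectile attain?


H = (v0*sin(theta))^2 / (2g) = (100*sin(80°))^2 / (2*9.81) = 494.3 m

494.3 m


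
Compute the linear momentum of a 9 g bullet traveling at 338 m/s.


p = m*v = 0.009*338 = 3.042 kg·m/s

3.042 kg·m/s


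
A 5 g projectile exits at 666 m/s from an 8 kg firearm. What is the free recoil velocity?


v_recoil = m_p * v_p / m_gun = 0.005 * 666 / 8 = 0.4163 m/s

0.4163 m/s


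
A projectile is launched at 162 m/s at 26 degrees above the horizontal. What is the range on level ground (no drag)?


R = v0^2 * sin(2*theta) / g = 162^2 * sin(2*26°) / 9.81 = 2108 m

2108 m


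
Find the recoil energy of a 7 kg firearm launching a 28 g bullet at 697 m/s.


v_r = m_p*v_p/m_gun = 0.028*697/7 = 2.788 m/s, E_r = 0.5*m_gun*v_r^2 = 0.5*7*2.788^2 = 27.21 J

27.21 J


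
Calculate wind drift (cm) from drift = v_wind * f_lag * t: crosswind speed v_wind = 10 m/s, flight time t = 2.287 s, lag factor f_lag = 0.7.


drift = v_wind * lag * t = 10 * 0.7 * 2.287 = 16.009 m ≈ 1601 cm

1601 cm


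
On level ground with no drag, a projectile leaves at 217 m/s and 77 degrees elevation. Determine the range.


R = v0^2 * sin(2*theta) / g = 217^2 * sin(2*77°) / 9.81 = 2104 m

2104 m


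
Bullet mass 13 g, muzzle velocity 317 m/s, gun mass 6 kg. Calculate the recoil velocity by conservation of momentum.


v_recoil = m_p * v_p / m_gun = 0.013 * 317 / 6 = 0.6868 m/s

0.6868 m/s


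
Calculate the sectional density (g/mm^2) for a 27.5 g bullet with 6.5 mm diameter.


SD = m/d^2 = 27.5/6.5^2 = 0.6509 g/mm^2

0.6509 g/mm^2


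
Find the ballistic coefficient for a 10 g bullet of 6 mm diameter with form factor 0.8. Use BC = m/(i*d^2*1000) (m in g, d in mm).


BC = m/(i*d^2*1000) = 10/(0.8 * 6^2 * 1000) = 0.0003472

0.0003472


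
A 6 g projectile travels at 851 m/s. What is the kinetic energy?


E = 0.5*m*v^2 = 0.5*0.006*851^2 = 2173 J

2173 J


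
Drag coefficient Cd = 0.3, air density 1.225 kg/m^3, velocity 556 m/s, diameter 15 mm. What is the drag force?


A = pi*(d/2)^2 = pi*(15/2000)^2 = 1.76715e-04 m^2
Fd = 0.5*Cd*rho*A*v^2 = 0.5*0.3*1.225*1.76715e-04*556^2 = 10.04 N

10.04 N


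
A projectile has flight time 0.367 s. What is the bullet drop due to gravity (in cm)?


drop = 0.5*g*t^2 = 0.5*9.81*0.367^2 = 0.66065 m ≈ 66.06 cm

66.06 cm


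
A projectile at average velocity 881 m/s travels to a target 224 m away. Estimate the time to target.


t = d/v = 224/881 = 0.2543 s

0.2543 s


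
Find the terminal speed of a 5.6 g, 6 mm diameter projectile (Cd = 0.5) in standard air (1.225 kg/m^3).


A = pi*(d/2)^2 = pi*(6/2000)^2 = 2.82743e-05 m^2
vt = sqrt(2mg/(Cd*rho*A)) = sqrt(2*0.0056*9.81/(0.5 * 1.225 * 2.82743e-05)) = 79.65 m/s

79.65 m/s


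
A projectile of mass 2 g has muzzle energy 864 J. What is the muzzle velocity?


v = sqrt(2*E/m) = sqrt(2*864/0.002) = 929.5 m/s

929.5 m/s


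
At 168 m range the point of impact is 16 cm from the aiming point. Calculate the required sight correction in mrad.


1 mrad subtends 1 cm per 10 m of range, so adj = error_cm / (dist_m / 10) = 16 / (168/10) = 0.9524 mrad

0.9524 mrad


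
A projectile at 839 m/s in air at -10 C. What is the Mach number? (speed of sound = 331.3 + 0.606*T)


a = 331.3 + 0.606*(-10) = 325.24 m/s
M = v/a = 839/325.24 = 2.58

2.58


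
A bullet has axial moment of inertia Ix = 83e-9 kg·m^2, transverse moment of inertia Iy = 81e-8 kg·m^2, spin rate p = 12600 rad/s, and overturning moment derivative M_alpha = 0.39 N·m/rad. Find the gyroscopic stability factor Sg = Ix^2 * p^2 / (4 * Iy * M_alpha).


Sg = Ix^2 * p^2 / (4 * Iy * M_alpha) = (83e-9)^2 * 12600^2 / (4 * 81e-8 * 0.39) = 0.8655

0.8655


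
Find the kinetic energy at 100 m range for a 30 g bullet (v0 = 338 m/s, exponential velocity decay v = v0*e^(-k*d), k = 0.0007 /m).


v = v0*exp(-k*d) = 338*exp(-0.0007*100) = 315.149 m/s
E = 0.5*m*v^2 = 0.5*0.03*315.149^2 = 1490 J

1490 J


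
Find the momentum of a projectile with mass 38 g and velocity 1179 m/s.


p = m*v = 0.038*1179 = 44.8 kg·m/s

44.8 kg·m/s


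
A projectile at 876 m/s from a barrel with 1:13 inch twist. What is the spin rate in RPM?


twist_m = 13*0.0254 = 0.3302 m
spin = v/twist = 876/0.3302 = 2652.938 rev/s
RPM = spin*60 = 2652.938*60 ≈ 159176 RPM

159176 RPM


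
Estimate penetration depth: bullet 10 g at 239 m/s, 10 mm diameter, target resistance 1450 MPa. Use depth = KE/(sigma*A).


A = pi*(d/2)^2 = pi*(10/2)^2 = 78.5398 mm^2
E = 0.5*m*v^2 = 0.5*0.01*239^2 = 285.605 J
depth = E/(sigma*A) = 285.605 J / (1450 MPa * 78.5398 mm^2) = 285.605/(1450 * 78.5398) m = 0.00250789 m ≈ 2.508 mm

2.508 mm


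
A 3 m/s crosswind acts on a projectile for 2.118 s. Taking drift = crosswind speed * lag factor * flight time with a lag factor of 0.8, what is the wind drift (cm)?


drift = v_wind * lag * t = 3 * 0.8 * 2.118 = 5.0832 m ≈ 508.3 cm

508.3 cm


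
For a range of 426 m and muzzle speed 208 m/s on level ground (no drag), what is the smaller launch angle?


sin(2*theta) = R*g/v0^2 = 426*9.81/208^2 = 0.0965944, theta = arcsin(0.0965944)/2 = 2.772°

2.772 degrees


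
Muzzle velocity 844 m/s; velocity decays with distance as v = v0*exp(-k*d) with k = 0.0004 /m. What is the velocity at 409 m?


v = v0*exp(-k*d) = 844*exp(-0.0004*409) = 716.6 m/s

716.6 m/s


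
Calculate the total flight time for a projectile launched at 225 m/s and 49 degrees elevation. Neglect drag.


T = 2*v0*sin(theta)/g = 2*225*sin(49°)/9.81 = 34.62 s

34.62 s


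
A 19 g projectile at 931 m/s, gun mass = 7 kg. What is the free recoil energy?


v_r = m_p*v_p/m_gun = 0.019*931/7 = 2.527 m/s, E_r = 0.5*m_gun*v_r^2 = 0.5*7*2.527^2 = 22.35 J

22.35 J


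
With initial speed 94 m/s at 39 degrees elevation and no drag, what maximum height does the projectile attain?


H = (v0*sin(theta))^2 / (2g) = (94*sin(39°))^2 / (2*9.81) = 178.4 m

178.4 m


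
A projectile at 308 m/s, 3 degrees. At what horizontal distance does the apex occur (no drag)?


R = v0^2*sin(2*theta)/g = 308^2*sin(2*3°)/9.81 = 1010.8 m
apex_dist = R/2 = 1010.8/2 = 505.4 m

505.4 m


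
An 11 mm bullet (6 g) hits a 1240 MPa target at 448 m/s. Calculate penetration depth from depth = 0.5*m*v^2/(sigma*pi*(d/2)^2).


A = pi*(d/2)^2 = pi*(11/2)^2 = 95.0332 mm^2
E = 0.5*m*v^2 = 0.5*0.006*448^2 = 602.112 J
depth = E/(sigma*A) = 602.112 J / (1240 MPa * 95.0332 mm^2) = 602.112/(1240 * 95.0332) m = 0.00510952 m ≈ 5.11 mm

5.11 mm


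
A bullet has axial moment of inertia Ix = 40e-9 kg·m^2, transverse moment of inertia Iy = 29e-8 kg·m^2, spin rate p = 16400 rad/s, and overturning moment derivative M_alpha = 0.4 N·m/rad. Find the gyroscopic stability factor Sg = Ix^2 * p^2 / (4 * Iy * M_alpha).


Sg = Ix^2 * p^2 / (4 * Iy * M_alpha) = (40e-9)^2 * 16400^2 / (4 * 29e-8 * 0.4) = 0.9274

0.9274


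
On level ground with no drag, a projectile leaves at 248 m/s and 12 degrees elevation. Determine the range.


R = v0^2 * sin(2*theta) / g = 248^2 * sin(2*12°) / 9.81 = 2550 m

2550 m


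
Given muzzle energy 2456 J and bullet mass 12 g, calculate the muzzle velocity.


v = sqrt(2*E/m) = sqrt(2*2456/0.012) = 639.8 m/s

639.8 m/s


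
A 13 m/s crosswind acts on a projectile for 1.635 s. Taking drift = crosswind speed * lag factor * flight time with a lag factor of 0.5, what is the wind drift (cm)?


drift = v_wind * lag * t = 13 * 0.5 * 1.635 = 10.6275 m ≈ 1063 cm

1063 cm


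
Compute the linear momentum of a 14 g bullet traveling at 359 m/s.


p = m*v = 0.014*359 = 5.026 kg·m/s

5.026 kg·m/s


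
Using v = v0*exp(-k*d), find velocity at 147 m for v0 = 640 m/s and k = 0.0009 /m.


v = v0*exp(-k*d) = 640*exp(-0.0009*147) = 560.7 m/s

560.7 m/s


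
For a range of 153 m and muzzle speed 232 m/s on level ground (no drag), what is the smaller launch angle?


sin(2*theta) = R*g/v0^2 = 153*9.81/232^2 = 0.0278859, theta = arcsin(0.0278859)/2 = 0.799°

0.799 degrees


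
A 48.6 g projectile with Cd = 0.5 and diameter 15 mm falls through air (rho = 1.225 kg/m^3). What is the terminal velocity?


A = pi*(d/2)^2 = pi*(15/2000)^2 = 1.76715e-04 m^2
vt = sqrt(2mg/(Cd*rho*A)) = sqrt(2*0.0486*9.81/(0.5 * 1.225 * 1.76715e-04)) = 93.86 m/s

93.86 m/s


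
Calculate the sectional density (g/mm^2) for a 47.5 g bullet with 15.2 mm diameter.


SD = m/d^2 = 47.5/15.2^2 = 0.2056 g/mm^2

0.2056 g/mm^2


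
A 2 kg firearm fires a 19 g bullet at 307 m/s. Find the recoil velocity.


v_recoil = m_p * v_p / m_gun = 0.019 * 307 / 2 = 2.917 m/s

2.917 m/s


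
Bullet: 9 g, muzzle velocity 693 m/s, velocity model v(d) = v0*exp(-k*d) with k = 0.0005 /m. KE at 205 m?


v = v0*exp(-k*d) = 693*exp(-0.0005*205) = 625.487 m/s
E = 0.5*m*v^2 = 0.5*0.009*625.487^2 = 1761 J

1761 J


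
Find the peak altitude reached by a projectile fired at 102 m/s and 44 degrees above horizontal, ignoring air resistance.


H = (v0*sin(theta))^2 / (2g) = (102*sin(44°))^2 / (2*9.81) = 255.9 m

255.9 m


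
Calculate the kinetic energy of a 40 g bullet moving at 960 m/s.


E = 0.5*m*v^2 = 0.5*0.04*960^2 = 18432 J

18432 J


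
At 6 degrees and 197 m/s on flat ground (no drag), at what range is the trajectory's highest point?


R = v0^2*sin(2*theta)/g = 197^2*sin(2*6°)/9.81 = 822.512 m
apex_dist = R/2 = 822.512/2 = 411.3 m

411.3 m


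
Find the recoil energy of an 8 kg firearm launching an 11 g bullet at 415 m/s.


v_r = m_p*v_p/m_gun = 0.011*415/8 = 0.570625 m/s, E_r = 0.5*m_gun*v_r^2 = 0.5*8*0.570625^2 = 1.302 J

1.302 J


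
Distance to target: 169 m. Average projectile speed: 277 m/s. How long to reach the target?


t = d/v = 169/277 = 0.6101 s

0.6101 s


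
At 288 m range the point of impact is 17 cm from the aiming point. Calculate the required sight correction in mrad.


1 mrad subtends 1 cm per 10 m of range, so adj = error_cm / (dist_m / 10) = 17 / (288/10) = 0.5903 mrad

0.5903 mrad


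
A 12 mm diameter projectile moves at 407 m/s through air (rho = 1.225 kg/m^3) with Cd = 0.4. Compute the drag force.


A = pi*(d/2)^2 = pi*(12/2000)^2 = 1.13097e-04 m^2
Fd = 0.5*Cd*rho*A*v^2 = 0.5*0.4*1.225*1.13097e-04*407^2 = 4.59 N

4.59 N


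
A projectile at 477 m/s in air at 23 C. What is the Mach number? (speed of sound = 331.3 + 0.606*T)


a = 331.3 + 0.606*(23) = 345.238 m/s
M = v/a = 477/345.238 = 1.382

1.382


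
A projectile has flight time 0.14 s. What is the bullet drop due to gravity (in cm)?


drop = 0.5*g*t^2 = 0.5*9.81*0.14^2 = 0.096138 m ≈ 9.614 cm

9.614 cm


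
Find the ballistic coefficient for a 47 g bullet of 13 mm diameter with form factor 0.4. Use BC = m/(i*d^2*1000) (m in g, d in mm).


BC = m/(i*d^2*1000) = 47/(0.4 * 13^2 * 1000) = 0.0006953

0.0006953


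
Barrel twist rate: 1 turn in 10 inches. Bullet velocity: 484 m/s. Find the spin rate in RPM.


twist_m = 10*0.0254 = 0.254 m
spin = v/twist = 484/0.254 = 1905.512 rev/s
RPM = spin*60 = 1905.512*60 ≈ 114331 RPM

114331 RPM


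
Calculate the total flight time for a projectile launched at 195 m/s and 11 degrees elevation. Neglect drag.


T = 2*v0*sin(theta)/g = 2*195*sin(11°)/9.81 = 7.586 s

7.586 s


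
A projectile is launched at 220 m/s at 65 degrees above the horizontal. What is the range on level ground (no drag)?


R = v0^2 * sin(2*theta) / g = 220^2 * sin(2*65°) / 9.81 = 3779 m

3779 m


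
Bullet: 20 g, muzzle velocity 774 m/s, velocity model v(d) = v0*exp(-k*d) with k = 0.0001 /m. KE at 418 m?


v = v0*exp(-k*d) = 774*exp(-0.0001*418) = 742.314 m/s
E = 0.5*m*v^2 = 0.5*0.02*742.314^2 = 5510 J

5510 J


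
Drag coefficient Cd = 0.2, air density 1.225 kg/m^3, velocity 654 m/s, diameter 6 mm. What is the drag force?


A = pi*(d/2)^2 = pi*(6/2000)^2 = 2.82743e-05 m^2
Fd = 0.5*Cd*rho*A*v^2 = 0.5*0.2*1.225*2.82743e-05*654^2 = 1.481 N

1.481 N


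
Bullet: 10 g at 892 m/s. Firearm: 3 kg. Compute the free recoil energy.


v_r = m_p*v_p/m_gun = 0.01*892/3 = 2.97333 m/s, E_r = 0.5*m_gun*v_r^2 = 0.5*3*2.97333^2 = 13.26 J

13.26 J


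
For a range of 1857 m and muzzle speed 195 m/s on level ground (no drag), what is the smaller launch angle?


sin(2*theta) = R*g/v0^2 = 1857*9.81/195^2 = 0.479084, theta = arcsin(0.479084)/2 = 14.31°

14.31 degrees


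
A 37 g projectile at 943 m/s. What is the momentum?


p = m*v = 0.037*943 = 34.89 kg·m/s

34.89 kg·m/s


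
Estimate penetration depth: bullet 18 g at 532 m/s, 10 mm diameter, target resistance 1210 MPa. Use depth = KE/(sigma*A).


A = pi*(d/2)^2 = pi*(10/2)^2 = 78.5398 mm^2
E = 0.5*m*v^2 = 0.5*0.018*532^2 = 2547.22 J
depth = E/(sigma*A) = 2547.22 J / (1210 MPa * 78.5398 mm^2) = 2547.22/(1210 * 78.5398) m = 0.0268034 m ≈ 26.8 mm

26.8 mm


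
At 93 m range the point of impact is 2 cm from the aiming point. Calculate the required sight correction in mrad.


1 mrad subtends 1 cm per 10 m of range, so adj = error_cm / (dist_m / 10) = 2 / (93/10) = 0.2151 mrad

0.2151 mrad


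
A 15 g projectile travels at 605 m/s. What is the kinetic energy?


E = 0.5*m*v^2 = 0.5*0.015*605^2 = 2745 J

2745 J


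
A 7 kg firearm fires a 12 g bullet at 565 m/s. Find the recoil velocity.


v_recoil = m_p * v_p / m_gun = 0.012 * 565 / 7 = 0.9686 m/s

0.9686 m/s


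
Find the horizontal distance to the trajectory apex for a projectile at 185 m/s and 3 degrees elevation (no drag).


R = v0^2*sin(2*theta)/g = 185^2*sin(2*3°)/9.81 = 364.678 m
apex_dist = R/2 = 364.678/2 = 182.3 m

182.3 m


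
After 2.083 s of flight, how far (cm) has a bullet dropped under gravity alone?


drop = 0.5*g*t^2 = 0.5*9.81*2.083^2 = 21.2823 m ≈ 2128 cm

2128 cm


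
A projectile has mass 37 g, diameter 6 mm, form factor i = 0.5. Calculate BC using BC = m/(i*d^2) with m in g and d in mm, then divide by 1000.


BC = m/(i*d^2*1000) = 37/(0.5 * 6^2 * 1000) = 0.002056

0.002056


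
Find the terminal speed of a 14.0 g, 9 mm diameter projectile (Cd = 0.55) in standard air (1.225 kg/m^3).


A = pi*(d/2)^2 = pi*(9/2000)^2 = 6.36173e-05 m^2
vt = sqrt(2mg/(Cd*rho*A)) = sqrt(2*0.014*9.81/(0.55 * 1.225 * 6.36173e-05)) = 80.05 m/s

80.05 m/s


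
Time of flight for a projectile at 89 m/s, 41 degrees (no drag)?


T = 2*v0*sin(theta)/g = 2*89*sin(41°)/9.81 = 11.9 s

11.9 s


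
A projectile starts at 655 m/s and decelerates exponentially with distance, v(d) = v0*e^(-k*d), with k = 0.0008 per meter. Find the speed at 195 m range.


v = v0*exp(-k*d) = 655*exp(-0.0008*195) = 560.4 m/s

560.4 m/s


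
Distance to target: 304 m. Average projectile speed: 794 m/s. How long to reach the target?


t = d/v = 304/794 = 0.3829 s

0.3829 s


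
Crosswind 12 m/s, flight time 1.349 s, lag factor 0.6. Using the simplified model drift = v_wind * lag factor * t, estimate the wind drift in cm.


drift = v_wind * lag * t = 12 * 0.6 * 1.349 = 9.7128 m ≈ 971.3 cm

971.3 cm
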